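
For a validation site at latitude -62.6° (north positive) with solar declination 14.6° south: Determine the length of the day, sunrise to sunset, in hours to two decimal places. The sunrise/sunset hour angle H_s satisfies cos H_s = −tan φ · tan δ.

The sunset hour angle satisfies cos H_s = −tan φ tan δ = -0.5025, giving H_s = 120.17°.
Day length = 2 H_s / 15° h⁻¹ = 240.34° / 15 = 16.023 h.

16.02 hours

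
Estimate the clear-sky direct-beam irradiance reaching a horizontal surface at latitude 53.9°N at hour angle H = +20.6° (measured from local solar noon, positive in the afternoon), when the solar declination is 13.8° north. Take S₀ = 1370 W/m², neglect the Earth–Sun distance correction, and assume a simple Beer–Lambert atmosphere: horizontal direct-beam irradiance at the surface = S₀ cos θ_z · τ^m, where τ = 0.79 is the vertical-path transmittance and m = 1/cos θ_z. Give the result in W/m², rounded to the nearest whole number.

722 W/m²

With φ = 53.9°, δ = 13.8°, H = 20.60°: sin φ sin δ = 0.1927, cos φ cos δ cos H = 0.5356, so cos θ_z = 0.7283.
Air mass m = 1/cos θ_z = 1/0.7283 = 1.373; τ^m = 0.79^1.373 = 0.7235.
Surface direct beam = 1370 × 0.7283 × 0.7235 = 721.89 W/m².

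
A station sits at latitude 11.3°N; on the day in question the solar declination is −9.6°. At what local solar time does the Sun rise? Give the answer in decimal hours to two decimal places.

6.13 h

cos H_s = −tan(11.3°) · tan(-9.6°) = 0.0338, so H_s = arccos(0.0338) = 88.06°.
Sunrise is at 12 − H_s/15 = 12 − 5.871 = 6.129 h local solar time.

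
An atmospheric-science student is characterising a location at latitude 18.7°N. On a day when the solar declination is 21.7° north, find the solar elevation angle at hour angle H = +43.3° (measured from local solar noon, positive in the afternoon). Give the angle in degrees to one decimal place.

49.4°

cos θ_z = sin φ sin δ + cos φ cos δ cos H = (0.3206)(0.3697) + (0.9472)(0.9291)(0.7278) = 0.7590.
θ_z = arccos(0.7590) = 40.62°, so the elevation is 90° − 40.62° = 49.38°.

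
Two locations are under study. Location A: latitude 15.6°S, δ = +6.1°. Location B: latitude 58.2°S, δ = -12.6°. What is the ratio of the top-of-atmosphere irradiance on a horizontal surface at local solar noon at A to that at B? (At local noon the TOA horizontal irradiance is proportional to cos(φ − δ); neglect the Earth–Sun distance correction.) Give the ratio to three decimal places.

1.328

A: cos θ_z = cos(-15.6° − (6.1°)) = 0.9291.
B: cos θ_z = cos(-58.2° − (-12.6°)) = 0.6997.
Ratio A/B = 0.9291 / 0.6997 = 1.3279.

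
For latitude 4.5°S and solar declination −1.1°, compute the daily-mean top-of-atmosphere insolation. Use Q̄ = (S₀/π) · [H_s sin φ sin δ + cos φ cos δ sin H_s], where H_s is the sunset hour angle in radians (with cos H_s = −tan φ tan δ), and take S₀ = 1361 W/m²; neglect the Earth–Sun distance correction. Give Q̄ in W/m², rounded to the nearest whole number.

433 W/m²

cos H_s = −tan(-4.5°) · tan(-1.1°) = -0.0015, so H_s = arccos(-0.0015) = 90.09°. In radians, H_s = 1.5724.
H_s sin φ sin δ = 1.5724 × -0.0785 × -0.0192 = 0.0024.
cos φ cos δ sin H_s = 0.9969 × 0.9998 × 1.0000 = 0.9967.
Q̄ = (1361/π) × (0.0024 + 0.9967) = 433.22 × 0.9991 = 432.83 W/m².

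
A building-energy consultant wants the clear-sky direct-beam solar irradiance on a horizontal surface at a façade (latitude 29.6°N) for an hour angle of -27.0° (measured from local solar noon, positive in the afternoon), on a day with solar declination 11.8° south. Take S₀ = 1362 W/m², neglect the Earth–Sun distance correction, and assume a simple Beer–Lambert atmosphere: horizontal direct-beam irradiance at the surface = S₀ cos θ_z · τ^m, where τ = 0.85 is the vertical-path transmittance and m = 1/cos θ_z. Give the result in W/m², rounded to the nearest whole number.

cos θ_z = sin(29.6°) sin(-11.8°) + cos(29.6°) cos(-11.8°) cos(-27.00°) = -0.1010 + 0.7584 = 0.6574.
Air mass m = 1/cos θ_z = 1/0.6574 = 1.521; τ^m = 0.85^1.521 = 0.7810.
Surface direct beam = 1362 × 0.6574 × 0.7810 = 699.29 W/m².

699 W/m²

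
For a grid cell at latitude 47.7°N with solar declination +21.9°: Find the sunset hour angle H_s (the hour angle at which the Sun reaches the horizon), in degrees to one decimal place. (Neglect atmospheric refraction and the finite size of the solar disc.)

The sunset hour angle satisfies cos H_s = −tan φ tan δ = -0.4418, giving H_s = 116.22°.

116.2°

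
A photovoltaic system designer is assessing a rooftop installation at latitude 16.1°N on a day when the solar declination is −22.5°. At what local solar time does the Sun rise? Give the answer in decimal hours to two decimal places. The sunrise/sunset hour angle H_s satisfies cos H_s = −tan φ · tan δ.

6.46 h

−tan φ tan δ = −(0.2886)(-0.4142) = 0.1195; H_s = arccos(0.1195) = 83.14°.
Sunrise is at 12 − H_s/15 = 12 − 5.543 = 6.457 h local solar time.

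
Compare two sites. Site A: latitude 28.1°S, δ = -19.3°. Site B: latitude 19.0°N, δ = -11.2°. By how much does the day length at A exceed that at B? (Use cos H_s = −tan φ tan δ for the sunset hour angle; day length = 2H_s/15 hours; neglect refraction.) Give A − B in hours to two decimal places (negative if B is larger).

+1.96 h

A: H_s = arccos(−tan -28.1° · tan -19.3°) = 100.78°, so 2H_s/15 = 13.4373 h.
B: H_s = arccos(−tan 19.0° · tan -11.2°) = 86.09°, so 2H_s/15 = 11.4787 h.
A − B = 13.4373 − 11.4787 = 1.9586 h.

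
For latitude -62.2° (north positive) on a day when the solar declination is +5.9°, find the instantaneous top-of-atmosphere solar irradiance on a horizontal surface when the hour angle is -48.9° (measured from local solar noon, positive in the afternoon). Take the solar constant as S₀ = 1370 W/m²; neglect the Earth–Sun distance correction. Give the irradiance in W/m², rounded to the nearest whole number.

293 W/m²

With φ = -62.2°, δ = 5.9°, H = -48.90°: sin φ sin δ = -0.0909, cos φ cos δ cos H = 0.3050, so cos θ_z = 0.2141.
Top-of-atmosphere irradiance = S₀ cos θ_z = 1370 × 0.2141 = 293.32 W/m².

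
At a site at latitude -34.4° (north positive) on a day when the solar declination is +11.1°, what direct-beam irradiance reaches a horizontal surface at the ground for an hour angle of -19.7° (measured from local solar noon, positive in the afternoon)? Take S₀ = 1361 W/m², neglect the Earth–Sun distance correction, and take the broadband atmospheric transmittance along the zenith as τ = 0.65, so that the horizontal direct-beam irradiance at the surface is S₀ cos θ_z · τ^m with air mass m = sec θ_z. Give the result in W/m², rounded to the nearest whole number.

cos θ_z = sin φ sin δ + cos φ cos δ cos H = (-0.5650)(0.1925) + (0.8251)(0.9813)(0.9415) = 0.6535.
Air mass m = 1/cos θ_z = 1/0.6535 = 1.530; τ^m = 0.65^1.530 = 0.5173.
Surface direct beam = 1361 × 0.6535 × 0.5173 = 460.09 W/m².

460 W/m²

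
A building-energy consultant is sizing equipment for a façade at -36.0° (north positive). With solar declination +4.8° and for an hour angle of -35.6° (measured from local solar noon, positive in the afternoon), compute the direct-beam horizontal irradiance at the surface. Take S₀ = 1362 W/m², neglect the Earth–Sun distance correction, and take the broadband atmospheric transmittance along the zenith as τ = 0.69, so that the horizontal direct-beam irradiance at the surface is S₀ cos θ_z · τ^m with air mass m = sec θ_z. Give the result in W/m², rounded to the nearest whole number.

448 W/m²

cos θ_z = sin φ sin δ + cos φ cos δ cos H = (-0.5878)(0.0837) + (0.8090)(0.9965)(0.8131) = 0.6063.
Air mass m = 1/cos θ_z = 1/0.6063 = 1.649; τ^m = 0.69^1.649 = 0.5423.
Surface direct beam = 1362 × 0.6063 × 0.5423 = 447.82 W/m².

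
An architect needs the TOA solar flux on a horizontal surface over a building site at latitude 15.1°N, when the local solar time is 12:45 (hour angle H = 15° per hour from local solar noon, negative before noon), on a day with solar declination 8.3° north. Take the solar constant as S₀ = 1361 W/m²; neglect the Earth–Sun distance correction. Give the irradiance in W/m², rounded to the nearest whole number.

Hour angle H = 15° × (12.75 − 12) = 11.25°.
cos θ_z = sin φ sin δ + cos φ cos δ cos H = (0.2605)(0.1444) + (0.9655)(0.9895)(0.9808) = 0.9746.
Top-of-atmosphere irradiance = S₀ cos θ_z = 1361 × 0.9746 = 1326.43 W/m².

1326 W/m²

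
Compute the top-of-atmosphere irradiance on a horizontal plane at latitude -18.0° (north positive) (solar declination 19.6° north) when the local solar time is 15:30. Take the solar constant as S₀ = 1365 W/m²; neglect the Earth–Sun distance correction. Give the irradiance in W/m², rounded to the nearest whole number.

603 W/m²

Hour angle H = 15° × (15.5 − 12) = 52.50°.
With φ = -18.0°, δ = 19.6°, H = 52.50°: sin φ sin δ = -0.1037, cos φ cos δ cos H = 0.5454, so cos θ_z = 0.4417.
Top-of-atmosphere irradiance = S₀ cos θ_z = 1365 × 0.4417 = 602.92 W/m².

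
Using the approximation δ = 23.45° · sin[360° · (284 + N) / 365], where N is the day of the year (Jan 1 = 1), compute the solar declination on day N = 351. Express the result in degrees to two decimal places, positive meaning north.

360 × (284 + 351) / 365 = 626.301°; sin(626.301°) = -0.9979.
δ = 23.45 × -0.9979 = -23.401° ≈ -23.40°.

-23.40°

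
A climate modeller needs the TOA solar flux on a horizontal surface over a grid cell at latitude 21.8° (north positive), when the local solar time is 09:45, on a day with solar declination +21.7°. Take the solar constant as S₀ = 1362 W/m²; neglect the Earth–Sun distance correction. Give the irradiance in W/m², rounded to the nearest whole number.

Hour angle H = 15° × (9.75 − 12) = -33.75°.
cos θ_z = sin φ sin δ + cos φ cos δ cos H = (0.3714)(0.3697) + (0.9285)(0.9291)(0.8315) = 0.8546.
Top-of-atmosphere irradiance = S₀ cos θ_z = 1362 × 0.8546 = 1163.97 W/m².

1164 W/m²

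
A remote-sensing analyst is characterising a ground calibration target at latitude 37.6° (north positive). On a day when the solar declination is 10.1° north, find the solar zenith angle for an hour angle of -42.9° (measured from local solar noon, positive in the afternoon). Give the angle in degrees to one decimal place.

47.3°

cos θ_z = sin φ sin δ + cos φ cos δ cos H = (0.6101)(0.1754) + (0.7923)(0.9845)(0.7325) = 0.6784.
θ_z = arccos(0.6784) = 47.28°.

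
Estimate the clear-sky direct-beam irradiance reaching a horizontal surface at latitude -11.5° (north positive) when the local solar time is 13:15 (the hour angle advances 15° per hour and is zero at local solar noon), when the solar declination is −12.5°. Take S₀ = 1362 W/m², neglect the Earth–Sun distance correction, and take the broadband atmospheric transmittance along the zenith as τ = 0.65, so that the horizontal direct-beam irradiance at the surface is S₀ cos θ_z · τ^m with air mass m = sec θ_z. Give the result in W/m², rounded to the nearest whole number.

821 W/m²

Hour angle H = 15° × (13.25 − 12) = 18.75°.
With φ = -11.5°, δ = -12.5°, H = 18.75°: sin φ sin δ = 0.0432, cos φ cos δ cos H = 0.9059, so cos θ_z = 0.9491.
Air mass m = 1/cos θ_z = 1/0.9491 = 1.054; τ^m = 0.65^1.054 = 0.6351.
Surface direct beam = 1362 × 0.9491 × 0.6351 = 820.98 W/m².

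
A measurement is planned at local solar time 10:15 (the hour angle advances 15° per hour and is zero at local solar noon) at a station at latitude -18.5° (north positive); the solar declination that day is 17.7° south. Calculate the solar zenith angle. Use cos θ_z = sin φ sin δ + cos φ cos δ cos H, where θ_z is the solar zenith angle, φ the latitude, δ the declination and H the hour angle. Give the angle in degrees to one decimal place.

Hour angle H = 15° × (10.25 − 12) = -26.25°.
With φ = -18.5°, δ = -17.7°, H = -26.25°: sin φ sin δ = 0.0965, cos φ cos δ cos H = 0.8103, so cos θ_z = 0.9068.
θ_z = arccos(0.9068) = 24.93°.

24.9°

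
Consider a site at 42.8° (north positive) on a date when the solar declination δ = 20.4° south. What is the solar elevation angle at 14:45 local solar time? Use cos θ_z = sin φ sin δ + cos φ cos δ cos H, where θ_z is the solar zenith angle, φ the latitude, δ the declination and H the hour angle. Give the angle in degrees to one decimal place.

Hour angle H = 15° × (14.75 − 12) = 41.25°.
With φ = 42.8°, δ = -20.4°, H = 41.25°: sin φ sin δ = -0.2368, cos φ cos δ cos H = 0.5170, so cos θ_z = 0.2802.
θ_z = arccos(0.2802) = 73.73°, so the elevation is 90° − 73.73° = 16.27°.

16.3°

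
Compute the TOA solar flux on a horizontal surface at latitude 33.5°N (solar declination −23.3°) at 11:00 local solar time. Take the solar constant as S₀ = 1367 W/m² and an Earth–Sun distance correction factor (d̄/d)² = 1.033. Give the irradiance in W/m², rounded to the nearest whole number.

736 W/m²

Hour angle H = 15° × (11 − 12) = -15.00°.
cos θ_z = sin(33.5°) sin(-23.3°) + cos(33.5°) cos(-23.3°) cos(-15.00°) = -0.2183 + 0.7398 = 0.5215.
Top-of-atmosphere irradiance = S₀ (d̄/d)² cos θ_z = 1367 × 1.033 × 0.5215 = 736.42 W/m².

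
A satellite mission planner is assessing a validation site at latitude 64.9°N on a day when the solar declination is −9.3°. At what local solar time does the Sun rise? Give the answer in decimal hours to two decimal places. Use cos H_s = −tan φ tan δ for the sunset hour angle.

7.36 h

cos H_s = −tan(64.9°) · tan(-9.3°) = 0.3496, so H_s = arccos(0.3496) = 69.54°.
Sunrise is at 12 − H_s/15 = 12 − 4.636 = 7.364 h local solar time.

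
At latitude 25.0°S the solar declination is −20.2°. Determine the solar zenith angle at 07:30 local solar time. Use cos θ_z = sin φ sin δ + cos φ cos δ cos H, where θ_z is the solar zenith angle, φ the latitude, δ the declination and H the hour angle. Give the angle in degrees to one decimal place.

Hour angle H = 15° × (7.5 − 12) = -67.50°.
cos θ_z = sin(-25.0°) sin(-20.2°) + cos(-25.0°) cos(-20.2°) cos(-67.50°) = 0.1459 + 0.3255 = 0.4714.
θ_z = arccos(0.4714) = 61.87°.

61.9°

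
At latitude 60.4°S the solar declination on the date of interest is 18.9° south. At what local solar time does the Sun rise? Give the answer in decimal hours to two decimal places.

The sunset hour angle satisfies cos H_s = −tan φ tan δ = -0.6027, giving H_s = 127.06°.
Sunrise is at 12 − H_s/15 = 12 − 8.471 = 3.529 h local solar time.

3.53 h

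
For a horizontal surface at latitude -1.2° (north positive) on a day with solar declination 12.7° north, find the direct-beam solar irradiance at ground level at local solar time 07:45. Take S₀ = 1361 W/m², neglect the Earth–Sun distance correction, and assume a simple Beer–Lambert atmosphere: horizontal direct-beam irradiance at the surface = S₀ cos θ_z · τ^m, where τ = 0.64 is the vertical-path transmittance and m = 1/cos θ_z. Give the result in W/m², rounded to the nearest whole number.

204 W/m²

Hour angle H = 15° × (7.75 − 12) = -63.75°.
cos θ_z = sin φ sin δ + cos φ cos δ cos H = (-0.0209)(0.2198) + (0.9998)(0.9755)(0.4423) = 0.4268.
Air mass m = 1/cos θ_z = 1/0.4268 = 2.343; τ^m = 0.64^2.343 = 0.3515.
Surface direct beam = 1361 × 0.4268 × 0.3515 = 204.18 W/m².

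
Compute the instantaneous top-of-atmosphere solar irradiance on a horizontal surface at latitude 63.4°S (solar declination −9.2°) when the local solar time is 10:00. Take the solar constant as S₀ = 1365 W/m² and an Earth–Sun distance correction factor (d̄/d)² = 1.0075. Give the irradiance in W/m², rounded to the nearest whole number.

723 W/m²

Hour angle H = 15° × (10 − 12) = -30.00°.
cos θ_z = sin φ sin δ + cos φ cos δ cos H = (-0.8942)(-0.1599) + (0.4478)(0.9871)(0.8660) = 0.5258.
Top-of-atmosphere irradiance = S₀ (d̄/d)² cos θ_z = 1365 × 1.0075 × 0.5258 = 723.10 W/m².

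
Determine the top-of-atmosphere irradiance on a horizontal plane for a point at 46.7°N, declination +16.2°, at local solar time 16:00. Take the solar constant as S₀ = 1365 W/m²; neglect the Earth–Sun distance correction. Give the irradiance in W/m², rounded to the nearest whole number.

727 W/m²

Hour angle H = 15° × (16 − 12) = 60.00°.
With φ = 46.7°, δ = 16.2°, H = 60.00°: sin φ sin δ = 0.2030, cos φ cos δ cos H = 0.3293, so cos θ_z = 0.5323.
Top-of-atmosphere irradiance = S₀ cos θ_z = 1365 × 0.5323 = 726.59 W/m².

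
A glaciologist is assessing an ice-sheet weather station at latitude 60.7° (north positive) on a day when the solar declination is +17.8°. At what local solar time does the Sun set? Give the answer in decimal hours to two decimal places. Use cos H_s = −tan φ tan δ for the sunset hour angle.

20.33 h

cos H_s = −tan(60.7°) · tan(17.8°) = -0.5721, so H_s = arccos(-0.5721) = 124.90°.
Sunset is at 12 + H_s/15 = 12 + 8.327 = 20.327 h local solar time.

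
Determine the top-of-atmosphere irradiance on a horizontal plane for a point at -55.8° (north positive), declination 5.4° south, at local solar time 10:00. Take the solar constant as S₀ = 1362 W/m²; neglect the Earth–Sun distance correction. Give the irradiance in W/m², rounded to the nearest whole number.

766 W/m²

Hour angle H = 15° × (10 − 12) = -30.00°.
cos θ_z = sin(-55.8°) sin(-5.4°) + cos(-55.8°) cos(-5.4°) cos(-30.00°) = 0.0778 + 0.4846 = 0.5624.
Top-of-atmosphere irradiance = S₀ cos θ_z = 1362 × 0.5624 = 765.99 W/m².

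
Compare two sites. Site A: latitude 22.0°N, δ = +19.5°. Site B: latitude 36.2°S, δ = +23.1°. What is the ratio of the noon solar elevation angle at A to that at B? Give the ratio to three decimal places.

A: 90° − |22.0 − (19.5)| = 87.50°.
B: 90° − |-36.2 − (23.1)| = 30.70°.
Ratio A/B = 87.5000 / 30.7000 = 2.8502.

2.850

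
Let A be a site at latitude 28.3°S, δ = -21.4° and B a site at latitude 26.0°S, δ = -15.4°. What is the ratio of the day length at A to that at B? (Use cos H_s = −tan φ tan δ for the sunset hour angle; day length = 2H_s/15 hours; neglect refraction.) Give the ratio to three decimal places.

A: H_s = arccos(−tan -28.3° · tan -21.4°) = 102.18°, so 2H_s/15 = 13.6240 h.
B: H_s = arccos(−tan -26.0° · tan -15.4°) = 97.72°, so 2H_s/15 = 13.0293 h.
Ratio A/B = 13.6240 / 13.0293 = 1.0456.

1.046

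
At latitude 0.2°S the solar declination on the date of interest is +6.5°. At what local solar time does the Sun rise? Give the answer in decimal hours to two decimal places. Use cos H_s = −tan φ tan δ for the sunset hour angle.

cos H_s = −tan(-0.2°) · tan(6.5°) = 0.0004, so H_s = arccos(0.0004) = 89.98°.
Sunrise is at 12 − H_s/15 = 12 − 5.999 = 6.001 h local solar time.

6.00 h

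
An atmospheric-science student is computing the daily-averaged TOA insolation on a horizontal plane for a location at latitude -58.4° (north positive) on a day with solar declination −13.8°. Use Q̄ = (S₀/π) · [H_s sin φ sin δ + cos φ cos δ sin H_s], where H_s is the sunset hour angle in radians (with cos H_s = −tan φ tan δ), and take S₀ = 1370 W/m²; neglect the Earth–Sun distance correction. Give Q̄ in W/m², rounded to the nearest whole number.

379 W/m²

The sunset hour angle satisfies cos H_s = −tan φ tan δ = -0.3993, giving H_s = 113.53°. In radians, H_s = 1.9815.
H_s sin φ sin δ = 1.9815 × -0.8517 × -0.2385 = 0.4025.
cos φ cos δ sin H_s = 0.5240 × 0.9711 × 0.9168 = 0.4665.
Q̄ = (1370/π) × (0.4025 + 0.4665) = 436.08 × 0.8690 = 378.95 W/m².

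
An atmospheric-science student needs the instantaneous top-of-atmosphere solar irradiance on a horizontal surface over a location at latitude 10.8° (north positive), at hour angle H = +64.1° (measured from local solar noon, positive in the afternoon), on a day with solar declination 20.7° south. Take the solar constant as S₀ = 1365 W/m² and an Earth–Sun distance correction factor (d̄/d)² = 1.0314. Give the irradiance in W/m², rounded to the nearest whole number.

472 W/m²

cos θ_z = sin φ sin δ + cos φ cos δ cos H = (0.1874)(-0.3535) + (0.9823)(0.9354)(0.4368) = 0.3351.
Top-of-atmosphere irradiance = S₀ (d̄/d)² cos θ_z = 1365 × 1.0314 × 0.3351 = 471.77 W/m².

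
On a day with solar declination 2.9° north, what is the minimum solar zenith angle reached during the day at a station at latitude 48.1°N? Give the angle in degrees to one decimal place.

45.2°

At local solar noon the hour angle is zero, so the zenith angle is |φ − δ| = |48.1° − (2.9°)| = 45.2°.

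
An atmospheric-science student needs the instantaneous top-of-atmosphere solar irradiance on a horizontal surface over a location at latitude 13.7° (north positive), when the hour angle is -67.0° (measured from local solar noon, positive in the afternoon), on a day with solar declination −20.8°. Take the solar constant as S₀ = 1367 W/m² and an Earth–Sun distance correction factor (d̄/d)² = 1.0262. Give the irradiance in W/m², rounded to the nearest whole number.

380 W/m²

With φ = 13.7°, δ = -20.8°, H = -67.00°: sin φ sin δ = -0.0841, cos φ cos δ cos H = 0.3549, so cos θ_z = 0.2708.
Top-of-atmosphere irradiance = S₀ (d̄/d)² cos θ_z = 1367 × 1.0262 × 0.2708 = 379.88 W/m².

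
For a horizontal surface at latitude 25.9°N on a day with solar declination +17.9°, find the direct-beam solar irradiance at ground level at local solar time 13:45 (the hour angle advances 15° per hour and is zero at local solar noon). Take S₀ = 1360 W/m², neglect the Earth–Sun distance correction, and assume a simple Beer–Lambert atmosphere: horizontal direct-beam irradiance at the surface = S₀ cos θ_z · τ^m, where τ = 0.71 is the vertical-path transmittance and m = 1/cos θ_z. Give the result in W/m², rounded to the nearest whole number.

839 W/m²

Hour angle H = 15° × (13.75 − 12) = 26.25°.
With φ = 25.9°, δ = 17.9°, H = 26.25°: sin φ sin δ = 0.1343, cos φ cos δ cos H = 0.7677, so cos θ_z = 0.9020.
Air mass m = 1/cos θ_z = 1/0.9020 = 1.109; τ^m = 0.71^1.109 = 0.6840.
Surface direct beam = 1360 × 0.9020 × 0.6840 = 839.08 W/m².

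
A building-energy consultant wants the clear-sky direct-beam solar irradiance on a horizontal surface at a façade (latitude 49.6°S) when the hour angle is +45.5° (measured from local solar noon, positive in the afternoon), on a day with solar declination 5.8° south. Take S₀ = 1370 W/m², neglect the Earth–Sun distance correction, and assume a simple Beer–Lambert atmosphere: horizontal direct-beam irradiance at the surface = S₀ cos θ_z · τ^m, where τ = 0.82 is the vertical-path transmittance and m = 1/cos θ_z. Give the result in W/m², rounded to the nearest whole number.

498 W/m²

cos θ_z = sin φ sin δ + cos φ cos δ cos H = (-0.7615)(-0.1011) + (0.6481)(0.9949)(0.7009) = 0.5289.
Air mass m = 1/cos θ_z = 1/0.5289 = 1.891; τ^m = 0.82^1.891 = 0.6871.
Surface direct beam = 1370 × 0.5289 × 0.6871 = 497.87 W/m².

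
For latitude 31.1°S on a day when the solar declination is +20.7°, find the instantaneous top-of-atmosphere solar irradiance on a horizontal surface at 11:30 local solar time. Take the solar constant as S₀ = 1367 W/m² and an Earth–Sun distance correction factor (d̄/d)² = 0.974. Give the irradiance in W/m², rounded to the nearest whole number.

Hour angle H = 15° × (11.5 − 12) = -7.50°.
With φ = -31.1°, δ = 20.7°, H = -7.50°: sin φ sin δ = -0.1826, cos φ cos δ cos H = 0.7941, so cos θ_z = 0.6115.
Top-of-atmosphere irradiance = S₀ (d̄/d)² cos θ_z = 1367 × 0.974 × 0.6115 = 814.19 W/m².

814 W/m²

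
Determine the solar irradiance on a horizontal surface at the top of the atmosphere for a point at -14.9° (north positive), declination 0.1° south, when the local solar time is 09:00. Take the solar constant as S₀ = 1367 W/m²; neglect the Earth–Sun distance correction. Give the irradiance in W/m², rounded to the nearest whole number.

Hour angle H = 15° × (9 − 12) = -45.00°.
cos θ_z = sin(-14.9°) sin(-0.1°) + cos(-14.9°) cos(-0.1°) cos(-45.00°) = 0.0004 + 0.6833 = 0.6837.
Top-of-atmosphere irradiance = S₀ cos θ_z = 1367 × 0.6837 = 934.62 W/m².

935 W/m²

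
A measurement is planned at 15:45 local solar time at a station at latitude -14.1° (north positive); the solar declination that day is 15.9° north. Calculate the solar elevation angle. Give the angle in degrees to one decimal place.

Hour angle H = 15° × (15.75 − 12) = 56.25°.
With φ = -14.1°, δ = 15.9°, H = 56.25°: sin φ sin δ = -0.0667, cos φ cos δ cos H = 0.5182, so cos θ_z = 0.4515.
θ_z = arccos(0.4515) = 63.16°, so the elevation is 90° − 63.16° = 26.84°.

26.8°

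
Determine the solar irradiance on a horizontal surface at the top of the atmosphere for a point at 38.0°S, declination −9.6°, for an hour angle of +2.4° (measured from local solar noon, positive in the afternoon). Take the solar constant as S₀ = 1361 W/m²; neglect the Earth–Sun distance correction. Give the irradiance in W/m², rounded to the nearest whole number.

With φ = -38.0°, δ = -9.6°, H = 2.40°: sin φ sin δ = 0.1027, cos φ cos δ cos H = 0.7763, so cos θ_z = 0.8790.
Top-of-atmosphere irradiance = S₀ cos θ_z = 1361 × 0.8790 = 1196.32 W/m².

1196 W/m²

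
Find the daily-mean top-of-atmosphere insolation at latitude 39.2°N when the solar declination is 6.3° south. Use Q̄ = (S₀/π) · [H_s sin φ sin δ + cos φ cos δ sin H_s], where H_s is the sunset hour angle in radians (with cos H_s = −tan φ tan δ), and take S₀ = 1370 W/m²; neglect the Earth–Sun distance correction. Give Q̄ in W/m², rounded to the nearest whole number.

−tan φ tan δ = −(0.8156)(-0.1104) = 0.0900; H_s = arccos(0.0900) = 84.84°. In radians, H_s = 1.4807.
H_s sin φ sin δ = 1.4807 × 0.6320 × -0.1097 = -0.1027.
cos φ cos δ sin H_s = 0.7749 × 0.9940 × 0.9959 = 0.7671.
Q̄ = (1370/π) × (-0.1027 + 0.7671) = 436.08 × 0.6644 = 289.73 W/m².

290 W/m²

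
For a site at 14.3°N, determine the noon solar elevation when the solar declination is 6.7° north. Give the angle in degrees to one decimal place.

At local solar noon the hour angle is zero, so the elevation is 90° − |φ − δ| = 90° − |14.3° − (6.7°)| = 90° − 7.6° = 82.4°.

82.4°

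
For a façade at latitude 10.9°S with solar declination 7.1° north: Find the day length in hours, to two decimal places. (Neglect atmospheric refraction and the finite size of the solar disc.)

cos H_s = −tan(-10.9°) · tan(7.1°) = 0.0240, so H_s = arccos(0.0240) = 88.62°.
Day length = 2 H_s / 15° h⁻¹ = 177.24° / 15 = 11.816 h.

11.82 hours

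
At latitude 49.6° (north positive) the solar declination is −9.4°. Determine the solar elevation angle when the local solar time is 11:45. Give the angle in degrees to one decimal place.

Hour angle H = 15° × (11.75 − 12) = -3.75°.
cos θ_z = sin(49.6°) sin(-9.4°) + cos(49.6°) cos(-9.4°) cos(-3.75°) = -0.1244 + 0.6380 = 0.5136.
θ_z = arccos(0.5136) = 59.10°, so the elevation is 90° − 59.10° = 30.90°.

30.9°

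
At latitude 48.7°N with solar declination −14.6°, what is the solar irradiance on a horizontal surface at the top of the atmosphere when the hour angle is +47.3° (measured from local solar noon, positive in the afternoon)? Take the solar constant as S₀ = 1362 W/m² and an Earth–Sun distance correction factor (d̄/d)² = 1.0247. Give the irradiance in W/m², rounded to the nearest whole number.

340 W/m²

With φ = 48.7°, δ = -14.6°, H = 47.30°: sin φ sin δ = -0.1894, cos φ cos δ cos H = 0.4331, so cos θ_z = 0.2437.
Top-of-atmosphere irradiance = S₀ (d̄/d)² cos θ_z = 1362 × 1.0247 × 0.2437 = 340.12 W/m².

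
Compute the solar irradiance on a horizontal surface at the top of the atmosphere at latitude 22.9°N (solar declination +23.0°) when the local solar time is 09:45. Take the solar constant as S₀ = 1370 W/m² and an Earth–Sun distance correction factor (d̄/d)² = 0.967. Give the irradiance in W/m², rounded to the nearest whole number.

Hour angle H = 15° × (9.75 − 12) = -33.75°.
With φ = 22.9°, δ = 23.0°, H = -33.75°: sin φ sin δ = 0.1520, cos φ cos δ cos H = 0.7050, so cos θ_z = 0.8570.
Top-of-atmosphere irradiance = S₀ (d̄/d)² cos θ_z = 1370 × 0.967 × 0.8570 = 1135.35 W/m².

1135 W/m²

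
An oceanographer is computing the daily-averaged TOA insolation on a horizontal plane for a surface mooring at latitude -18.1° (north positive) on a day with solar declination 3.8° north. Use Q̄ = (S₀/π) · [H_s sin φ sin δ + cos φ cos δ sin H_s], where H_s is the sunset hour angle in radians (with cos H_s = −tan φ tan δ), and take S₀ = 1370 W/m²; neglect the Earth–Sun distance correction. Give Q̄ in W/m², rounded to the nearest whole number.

400 W/m²

cos H_s = −tan(-18.1°) · tan(3.8°) = 0.0217, so H_s = arccos(0.0217) = 88.76°. In radians, H_s = 1.5492.
H_s sin φ sin δ = 1.5492 × -0.3107 × 0.0663 = -0.0319.
cos φ cos δ sin H_s = 0.9505 × 0.9978 × 0.9998 = 0.9482.
Q̄ = (1370/π) × (-0.0319 + 0.9482) = 436.08 × 0.9163 = 399.58 W/m².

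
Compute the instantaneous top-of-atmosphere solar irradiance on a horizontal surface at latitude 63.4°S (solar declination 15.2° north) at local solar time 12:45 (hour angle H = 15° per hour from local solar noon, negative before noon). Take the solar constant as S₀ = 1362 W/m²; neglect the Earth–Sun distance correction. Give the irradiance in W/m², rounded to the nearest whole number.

258 W/m²

Hour angle H = 15° × (12.75 − 12) = 11.25°.
With φ = -63.4°, δ = 15.2°, H = 11.25°: sin φ sin δ = -0.2344, cos φ cos δ cos H = 0.4238, so cos θ_z = 0.1894.
Top-of-atmosphere irradiance = S₀ cos θ_z = 1362 × 0.1894 = 257.96 W/m².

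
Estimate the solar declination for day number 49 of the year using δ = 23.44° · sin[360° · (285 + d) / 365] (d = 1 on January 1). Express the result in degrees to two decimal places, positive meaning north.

360 × (285 + 49) / 365 = 329.425°; sin(329.425°) = -0.5087.
δ = 23.44 × -0.5087 = -11.924° ≈ -11.92°.

-11.92°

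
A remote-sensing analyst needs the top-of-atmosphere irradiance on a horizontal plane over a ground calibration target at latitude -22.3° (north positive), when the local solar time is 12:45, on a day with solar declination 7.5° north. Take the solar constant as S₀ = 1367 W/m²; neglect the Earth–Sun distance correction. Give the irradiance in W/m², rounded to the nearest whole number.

Hour angle H = 15° × (12.75 − 12) = 11.25°.
cos θ_z = sin(-22.3°) sin(7.5°) + cos(-22.3°) cos(7.5°) cos(11.25°) = -0.0495 + 0.8997 = 0.8502.
Top-of-atmosphere irradiance = S₀ cos θ_z = 1367 × 0.8502 = 1162.22 W/m².

1162 W/m²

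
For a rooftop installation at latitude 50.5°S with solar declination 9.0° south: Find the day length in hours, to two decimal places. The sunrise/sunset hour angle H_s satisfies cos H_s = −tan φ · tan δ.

13.48 hours

cos H_s = −tan(-50.5°) · tan(-9.0°) = -0.1921, so H_s = arccos(-0.1921) = 101.08°.
Day length = 2 H_s / 15° h⁻¹ = 202.16° / 15 = 13.477 h.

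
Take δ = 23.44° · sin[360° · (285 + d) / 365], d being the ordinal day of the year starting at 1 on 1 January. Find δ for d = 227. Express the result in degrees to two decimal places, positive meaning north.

360 × (285 + 227) / 365 = 504.986°; sin(504.986°) = 0.5738.
δ = 23.44 × 0.5738 = 13.450° ≈ +13.45°.

+13.45°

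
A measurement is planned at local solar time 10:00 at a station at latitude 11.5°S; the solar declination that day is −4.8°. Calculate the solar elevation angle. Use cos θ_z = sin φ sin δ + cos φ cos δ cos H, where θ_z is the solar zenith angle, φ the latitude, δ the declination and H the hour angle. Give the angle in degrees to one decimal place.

Hour angle H = 15° × (10 − 12) = -30.00°.
With φ = -11.5°, δ = -4.8°, H = -30.00°: sin φ sin δ = 0.0167, cos φ cos δ cos H = 0.8457, so cos θ_z = 0.8624.
θ_z = arccos(0.8624) = 30.41°, so the elevation is 90° − 30.41° = 59.59°.

59.6°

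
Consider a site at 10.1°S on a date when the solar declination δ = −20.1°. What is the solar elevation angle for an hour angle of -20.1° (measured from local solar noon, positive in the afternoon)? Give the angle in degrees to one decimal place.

cos θ_z = sin φ sin δ + cos φ cos δ cos H = (-0.1754)(-0.3437) + (0.9845)(0.9391)(0.9391) = 0.9285.
θ_z = arccos(0.9285) = 21.80°, so the elevation is 90° − 21.80° = 68.20°.

68.2°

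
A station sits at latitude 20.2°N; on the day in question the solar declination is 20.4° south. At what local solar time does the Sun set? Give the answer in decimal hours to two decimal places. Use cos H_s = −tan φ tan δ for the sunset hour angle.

cos H_s = −tan(20.2°) · tan(-20.4°) = 0.1368, so H_s = arccos(0.1368) = 82.14°.
Sunset is at 12 + H_s/15 = 12 + 5.476 = 17.476 h local solar time.

17.48 h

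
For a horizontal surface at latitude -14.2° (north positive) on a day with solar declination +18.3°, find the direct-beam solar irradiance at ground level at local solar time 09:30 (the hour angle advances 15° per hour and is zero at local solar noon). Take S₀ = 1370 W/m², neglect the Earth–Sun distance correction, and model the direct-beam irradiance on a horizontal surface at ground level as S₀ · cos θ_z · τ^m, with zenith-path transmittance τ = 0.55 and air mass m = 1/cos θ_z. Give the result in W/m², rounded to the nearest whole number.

Hour angle H = 15° × (9.5 − 12) = -37.50°.
cos θ_z = sin(-14.2°) sin(18.3°) + cos(-14.2°) cos(18.3°) cos(-37.50°) = -0.0770 + 0.7302 = 0.6532.
Air mass m = 1/cos θ_z = 1/0.6532 = 1.531; τ^m = 0.55^1.531 = 0.4004.
Surface direct beam = 1370 × 0.6532 × 0.4004 = 358.31 W/m².

358 W/m²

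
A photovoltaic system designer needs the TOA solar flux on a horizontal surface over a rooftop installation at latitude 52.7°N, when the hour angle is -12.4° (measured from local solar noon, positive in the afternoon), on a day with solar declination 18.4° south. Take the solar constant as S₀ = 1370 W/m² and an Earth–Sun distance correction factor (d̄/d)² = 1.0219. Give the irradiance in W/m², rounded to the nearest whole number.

435 W/m²

With φ = 52.7°, δ = -18.4°, H = -12.40°: sin φ sin δ = -0.2511, cos φ cos δ cos H = 0.5616, so cos θ_z = 0.3105.
Top-of-atmosphere irradiance = S₀ (d̄/d)² cos θ_z = 1370 × 1.0219 × 0.3105 = 434.70 W/m².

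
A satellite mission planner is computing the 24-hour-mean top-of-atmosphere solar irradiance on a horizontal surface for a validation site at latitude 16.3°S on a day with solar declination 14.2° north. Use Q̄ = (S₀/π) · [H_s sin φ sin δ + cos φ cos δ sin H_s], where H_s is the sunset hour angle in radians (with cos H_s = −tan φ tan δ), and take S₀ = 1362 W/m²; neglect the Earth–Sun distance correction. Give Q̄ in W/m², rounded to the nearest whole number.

cos H_s = −tan(-16.3°) · tan(14.2°) = 0.0740, so H_s = arccos(0.0740) = 85.76°. In radians, H_s = 1.4968.
H_s sin φ sin δ = 1.4968 × -0.2807 × 0.2453 = -0.1031.
cos φ cos δ sin H_s = 0.9598 × 0.9694 × 0.9973 = 0.9279.
Q̄ = (1362/π) × (-0.1031 + 0.9279) = 433.54 × 0.8248 = 357.58 W/m².

358 W/m²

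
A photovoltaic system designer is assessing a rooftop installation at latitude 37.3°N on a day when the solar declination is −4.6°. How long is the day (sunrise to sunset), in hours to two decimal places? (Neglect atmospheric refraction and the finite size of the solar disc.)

−tan φ tan δ = −(0.7618)(-0.0805) = 0.0613; H_s = arccos(0.0613) = 86.49°.
Day length = 2 H_s / 15° h⁻¹ = 172.98° / 15 = 11.532 h.

11.53 hours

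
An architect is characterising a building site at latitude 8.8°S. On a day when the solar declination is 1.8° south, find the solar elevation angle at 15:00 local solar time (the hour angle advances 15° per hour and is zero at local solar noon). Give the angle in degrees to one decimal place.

44.7°

Hour angle H = 15° × (15 − 12) = 45.00°.
cos θ_z = sin(-8.8°) sin(-1.8°) + cos(-8.8°) cos(-1.8°) cos(45.00°) = 0.0048 + 0.6984 = 0.7032.
θ_z = arccos(0.7032) = 45.32°, so the elevation is 90° − 45.32° = 44.68°.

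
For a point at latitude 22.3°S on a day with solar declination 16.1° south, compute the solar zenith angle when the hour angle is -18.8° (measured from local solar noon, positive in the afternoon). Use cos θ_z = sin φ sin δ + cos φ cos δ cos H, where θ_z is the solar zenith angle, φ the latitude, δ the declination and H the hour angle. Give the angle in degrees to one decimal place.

With φ = -22.3°, δ = -16.1°, H = -18.80°: sin φ sin δ = 0.1052, cos φ cos δ cos H = 0.8415, so cos θ_z = 0.9467.
θ_z = arccos(0.9467) = 18.79°.

18.8°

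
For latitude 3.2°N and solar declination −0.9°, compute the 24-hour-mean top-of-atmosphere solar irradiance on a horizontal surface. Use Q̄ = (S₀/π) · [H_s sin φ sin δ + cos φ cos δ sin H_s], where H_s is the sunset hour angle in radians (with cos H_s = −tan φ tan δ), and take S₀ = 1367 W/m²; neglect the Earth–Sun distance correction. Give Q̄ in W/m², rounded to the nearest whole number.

−tan φ tan δ = −(0.0559)(-0.0157) = 0.0009; H_s = arccos(0.0009) = 89.95°. In radians, H_s = 1.5699.
H_s sin φ sin δ = 1.5699 × 0.0558 × -0.0157 = -0.0014.
cos φ cos δ sin H_s = 0.9984 × 0.9999 × 1.0000 = 0.9983.
Q̄ = (1367/π) × (-0.0014 + 0.9983) = 435.13 × 0.9969 = 433.78 W/m².

434 W/m²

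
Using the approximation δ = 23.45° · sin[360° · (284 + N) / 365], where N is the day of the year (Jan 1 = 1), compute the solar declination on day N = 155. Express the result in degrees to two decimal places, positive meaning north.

+22.42°

360 × (284 + 155) / 365 = 432.986°; sin(432.986°) = 0.9562.
δ = 23.45 × 0.9562 = 22.423° ≈ +22.42°.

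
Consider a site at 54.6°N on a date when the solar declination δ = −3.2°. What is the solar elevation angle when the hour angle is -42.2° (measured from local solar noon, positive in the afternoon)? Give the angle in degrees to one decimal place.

With φ = 54.6°, δ = -3.2°, H = -42.20°: sin φ sin δ = -0.0455, cos φ cos δ cos H = 0.4285, so cos θ_z = 0.3830.
θ_z = arccos(0.3830) = 67.48°, so the elevation is 90° − 67.48° = 22.52°.

22.5°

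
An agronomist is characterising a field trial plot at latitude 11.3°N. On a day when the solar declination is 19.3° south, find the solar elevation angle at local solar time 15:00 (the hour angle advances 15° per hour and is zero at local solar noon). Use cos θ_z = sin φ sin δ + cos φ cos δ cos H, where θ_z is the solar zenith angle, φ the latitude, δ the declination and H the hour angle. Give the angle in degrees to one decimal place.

Hour angle H = 15° × (15 − 12) = 45.00°.
cos θ_z = sin(11.3°) sin(-19.3°) + cos(11.3°) cos(-19.3°) cos(45.00°) = -0.0648 + 0.6544 = 0.5896.
θ_z = arccos(0.5896) = 53.87°, so the elevation is 90° − 53.87° = 36.13°.

36.1°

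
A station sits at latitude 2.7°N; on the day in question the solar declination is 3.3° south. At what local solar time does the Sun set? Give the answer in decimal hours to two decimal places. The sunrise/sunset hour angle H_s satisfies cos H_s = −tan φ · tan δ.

17.99 h

−tan φ tan δ = −(0.0472)(-0.0577) = 0.0027; H_s = arccos(0.0027) = 89.85°.
Sunset is at 12 + H_s/15 = 12 + 5.990 = 17.990 h local solar time.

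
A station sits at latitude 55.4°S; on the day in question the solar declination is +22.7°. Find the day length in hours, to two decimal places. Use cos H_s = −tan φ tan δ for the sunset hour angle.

The sunset hour angle satisfies cos H_s = −tan φ tan δ = 0.6064, giving H_s = 52.67°.
Day length = 2 H_s / 15° h⁻¹ = 105.34° / 15 = 7.023 h.

7.02 hours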